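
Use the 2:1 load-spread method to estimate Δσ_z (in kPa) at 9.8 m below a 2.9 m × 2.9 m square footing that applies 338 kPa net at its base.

Δσ_z ≈ 17.6 kPa

By the 2:1 method the load spreads at 1 horizontal : 2 vertical, so at depth z the loaded area has grown by z in each plan dimension:
Δσ = qBL/((B+z)(L+z)) = 338×2.9×2.9/((2.9+9.8)(2.9+9.8)) = 17.624 kPa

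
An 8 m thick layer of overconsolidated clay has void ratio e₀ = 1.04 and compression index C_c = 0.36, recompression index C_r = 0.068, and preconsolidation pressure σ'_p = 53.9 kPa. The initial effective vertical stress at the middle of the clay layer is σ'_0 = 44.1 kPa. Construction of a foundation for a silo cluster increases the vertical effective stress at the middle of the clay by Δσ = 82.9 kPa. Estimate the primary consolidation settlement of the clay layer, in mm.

S_c ≈ 549 mm

Final effective stress: σ'_f = 44.1 + 82.9 = 127 kPa.
σ'_f = 127 > σ'_p = 53.9 kPa, so the stress path crosses the preconsolidation pressure — recompression up to σ'_p, then virgin compression beyond:
S_c = H/(1+e₀)·[C_r·log₁₀(σ'_p/σ'_0) + C_c·log₁₀(σ'_f/σ'_p)]
    = 8/2.04 × [0.068×log₁₀(53.9/44.1) + 0.36×log₁₀(127/53.9)]
    = 3.9216 × [0.0059262 + 0.134] = 0.5487 m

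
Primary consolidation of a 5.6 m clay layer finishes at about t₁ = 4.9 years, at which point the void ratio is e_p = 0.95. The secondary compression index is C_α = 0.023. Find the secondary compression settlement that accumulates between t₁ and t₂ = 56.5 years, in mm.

S_s ≈ 70.1 mm

Secondary compression: S_s = C_α·H/(1+e_p)·log₁₀(t₂/t₁)
S_s = 0.023×5.6/(1+0.95)×log₁₀(56.5/4.9)
    = 0.06605 × 1.062 = 0.07014 m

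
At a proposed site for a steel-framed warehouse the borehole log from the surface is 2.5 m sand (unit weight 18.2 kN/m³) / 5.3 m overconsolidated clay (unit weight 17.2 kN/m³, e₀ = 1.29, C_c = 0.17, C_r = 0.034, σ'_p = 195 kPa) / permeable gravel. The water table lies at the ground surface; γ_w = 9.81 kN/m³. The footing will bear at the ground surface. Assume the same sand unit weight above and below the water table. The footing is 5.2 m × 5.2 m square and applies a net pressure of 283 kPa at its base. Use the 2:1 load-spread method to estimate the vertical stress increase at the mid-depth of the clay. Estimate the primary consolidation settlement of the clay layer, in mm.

Mid-depth of clay below the ground surface: z = 2.5 + 5.3/2 = 5.15 m.
Total vertical stress at mid-clay: σ_v = 18.2×2.5 + 17.2×2.65 = 91.08 kPa.
Pore pressure: u = 9.81×(5.15 − 0) = 50.522 kPa.
Initial effective stress: σ'_0 = σ_v − u = 91.08 − 50.522 = 40.558 kPa.
Stress increase at mid-clay by the 2:1 spreading method:
Δσ = qBL/((B+z)(L+z)) = 283×5.2×5.2/((5.2+5.15)(5.2+5.15)) = 71.435 kPa
Final effective stress: σ'_f = 40.558 + 71.435 = 111.99 kPa.
σ'_f = 111.99 ≤ σ'_p = 195 kPa, so the clay remains overconsolidated and only the recompression index applies:
S_c = C_r·H/(1+e₀)·log₁₀(σ'_f/σ'_0) = 0.034×5.3/2.29×log₁₀(111.99/40.558)
    = 0.07869 × 0.4411 = 0.03471 m

S_c ≈ 34.7 mm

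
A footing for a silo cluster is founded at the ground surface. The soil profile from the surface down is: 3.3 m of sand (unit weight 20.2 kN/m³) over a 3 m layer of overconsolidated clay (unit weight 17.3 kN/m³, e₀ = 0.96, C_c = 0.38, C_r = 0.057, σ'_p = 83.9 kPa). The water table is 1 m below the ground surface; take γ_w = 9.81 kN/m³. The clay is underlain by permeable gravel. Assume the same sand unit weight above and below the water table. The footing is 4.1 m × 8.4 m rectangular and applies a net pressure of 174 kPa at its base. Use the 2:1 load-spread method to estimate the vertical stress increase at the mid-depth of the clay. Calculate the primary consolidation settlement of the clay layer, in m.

S_c ≈ 0.0756 m

Mid-depth of clay below the ground surface: z = 3.3 + 3/2 = 4.8 m.
Total vertical stress at mid-clay: σ_v = 20.2×3.3 + 17.3×1.5 = 92.61 kPa.
Pore pressure: u = 9.81×(4.8 − 1) = 37.278 kPa.
Initial effective stress: σ'_0 = σ_v − u = 92.61 − 37.278 = 55.332 kPa.
Stress increase at mid-clay by the 2:1 spreading method:
Δσ = qBL/((B+z)(L+z)) = 174×4.1×8.4/((4.1+4.8)(8.4+4.8)) = 51.009 kPa
Final effective stress: σ'_f = 55.332 + 51.009 = 106.34 kPa.
σ'_f = 106.34 > σ'_p = 83.9 kPa, so the stress path crosses the preconsolidation pressure — recompression up to σ'_p, then virgin compression beyond:
S_c = H/(1+e₀)·[C_r·log₁₀(σ'_p/σ'_0) + C_c·log₁₀(σ'_f/σ'_p)]
    = 3/1.96 × [0.057×log₁₀(83.9/55.332) + 0.38×log₁₀(106.34/83.9)]
    = 1.5306 × [0.010305 + 0.039115] = 0.07564 m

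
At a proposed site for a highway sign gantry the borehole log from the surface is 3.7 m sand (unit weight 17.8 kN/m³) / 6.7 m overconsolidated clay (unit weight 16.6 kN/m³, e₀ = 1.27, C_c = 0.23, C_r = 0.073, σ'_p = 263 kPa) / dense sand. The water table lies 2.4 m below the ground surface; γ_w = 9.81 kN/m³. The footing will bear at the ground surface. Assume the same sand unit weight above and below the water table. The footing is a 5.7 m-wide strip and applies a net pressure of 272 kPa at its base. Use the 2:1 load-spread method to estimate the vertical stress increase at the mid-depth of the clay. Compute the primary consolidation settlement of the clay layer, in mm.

S_c ≈ 89.5 mm

Mid-depth of clay below the ground surface: z = 3.7 + 6.7/2 = 7.05 m.
Total vertical stress at mid-clay: σ_v = 17.8×3.7 + 16.6×3.35 = 121.47 kPa.
Pore pressure: u = 9.81×(7.05 − 2.4) = 45.617 kPa.
Initial effective stress: σ'_0 = σ_v − u = 121.47 − 45.617 = 75.853 kPa.
Stress increase at mid-clay by the 2:1 spreading method:
Δσ = qB/(B+z) = 272×5.7/(5.7+7.05) = 121.6 kPa
Final effective stress: σ'_f = 75.853 + 121.6 = 197.45 kPa.
σ'_f = 197.45 ≤ σ'_p = 263 kPa, so the clay remains overconsolidated and only the recompression index applies:
S_c = C_r·H/(1+e₀)·log₁₀(σ'_f/σ'_0) = 0.073×6.7/2.27×log₁₀(197.45/75.853)
    = 0.21546 × 0.41548 = 0.08952 m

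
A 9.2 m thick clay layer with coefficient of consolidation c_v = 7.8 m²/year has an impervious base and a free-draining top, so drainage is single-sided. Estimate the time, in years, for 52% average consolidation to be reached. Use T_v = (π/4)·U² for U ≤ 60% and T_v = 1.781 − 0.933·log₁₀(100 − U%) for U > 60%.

Drainage path length: H_d = H = 9.2 m (single drainage).
U ≤ 60%: T_v = (π/4)·U² = (π/4)×0.52² = 0.21237.
t = T_v·H_d²/c_v = 0.21237×9.2²/7.8 = 2.304 years.

t ≈ 2.3 years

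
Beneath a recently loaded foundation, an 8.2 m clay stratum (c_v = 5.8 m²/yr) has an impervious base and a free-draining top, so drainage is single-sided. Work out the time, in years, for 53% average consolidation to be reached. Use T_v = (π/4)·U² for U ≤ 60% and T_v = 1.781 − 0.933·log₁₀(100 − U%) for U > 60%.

t ≈ 2.56 years

Drainage path length: H_d = H = 8.2 m (single drainage).
U ≤ 60%: T_v = (π/4)·U² = (π/4)×0.53² = 0.22062.
t = T_v·H_d²/c_v = 0.22062×8.2²/5.8 = 2.558 years.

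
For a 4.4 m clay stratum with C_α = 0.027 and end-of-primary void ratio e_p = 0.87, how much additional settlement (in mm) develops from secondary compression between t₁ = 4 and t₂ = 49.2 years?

S_s ≈ 69.2 mm

Secondary compression: S_s = C_α·H/(1+e_p)·log₁₀(t₂/t₁)
S_s = 0.027×4.4/(1+0.87)×log₁₀(49.2/4)
    = 0.06353 × 1.09 = 0.06924 m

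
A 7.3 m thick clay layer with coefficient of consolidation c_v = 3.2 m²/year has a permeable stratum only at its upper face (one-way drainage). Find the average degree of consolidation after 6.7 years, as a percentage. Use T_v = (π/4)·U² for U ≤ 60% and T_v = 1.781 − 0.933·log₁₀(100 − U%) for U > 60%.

U ≈ 70 %

Drainage path length: H_d = H = 7.3 m (single drainage).
T_v = c_v·t/H_d² = 3.2×6.7/7.3² = 0.40233.
T_v = 0.40233 corresponds to the U > 60% branch:
U = 1 − 10^((1.781 − T_v)/0.933)/100 = 0.6996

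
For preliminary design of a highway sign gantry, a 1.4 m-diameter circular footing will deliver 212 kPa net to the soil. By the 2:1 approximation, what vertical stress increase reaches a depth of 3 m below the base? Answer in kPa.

By the 2:1 method the load spreads at 1 horizontal : 2 vertical, so at depth z the loaded area has grown by z in each plan dimension:
Δσ ≈ qD²/(D+z)² = 212×1.4²/(1.4+3)² = 21.463 kPa

Δσ_z ≈ 21.5 kPa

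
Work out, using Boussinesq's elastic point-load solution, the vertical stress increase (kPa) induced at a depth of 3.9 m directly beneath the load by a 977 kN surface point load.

Δσ_z ≈ 30.7 kPa

Boussinesq vertical stress below a point load on an elastic half-space:
Δσ_z = 3P/(2πz²) · [1 + (r/z)²]^(−5/2)
r/z = 0/3.9 = 0; [1+(r/z)²]^(−5/2) = 1.
Δσ_z = 3×977/(2π×3.9²) × 1 = 30.67 × 1 = 30.67 kPa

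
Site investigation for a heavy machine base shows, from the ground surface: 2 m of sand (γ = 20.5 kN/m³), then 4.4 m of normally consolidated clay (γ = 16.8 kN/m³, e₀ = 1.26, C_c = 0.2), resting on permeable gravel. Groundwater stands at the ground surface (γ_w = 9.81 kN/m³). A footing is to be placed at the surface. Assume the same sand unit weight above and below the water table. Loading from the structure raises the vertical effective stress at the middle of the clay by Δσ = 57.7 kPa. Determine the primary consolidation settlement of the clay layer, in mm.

Mid-depth of clay below the ground surface: z = 2 + 4.4/2 = 4.2 m.
Total vertical stress at mid-clay: σ_v = 20.5×2 + 16.8×2.2 = 77.96 kPa.
Pore pressure: u = 9.81×(4.2 − 0) = 41.202 kPa.
Initial effective stress: σ'_0 = σ_v − u = 77.96 − 41.202 = 36.758 kPa.
Final effective stress: σ'_f = σ'_0 + Δσ = 36.758 + 57.7 = 94.458 kPa.
Normally consolidated clay, so the full stress increment lies on the virgin compression line:
S_c = C_c·H/(1+e₀)·log₁₀(σ'_f/σ'_0) = 0.2×4.4/(1+1.26)×log₁₀(94.458/36.758)
    = 0.38938 × 0.40989 = 0.1596 m

S_c ≈ 160 mm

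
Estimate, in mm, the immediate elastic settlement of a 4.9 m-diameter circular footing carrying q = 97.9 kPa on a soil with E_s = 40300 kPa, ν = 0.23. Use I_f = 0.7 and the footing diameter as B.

S_e ≈ 7.89 mm

Immediate (elastic) settlement: S_e = q·B·(1−ν²)/E_s · I_f.
S_e = 97.9 × 4.9 × (1 − 0.23²) / 40300 × 0.7
    = 97.9 × 4.9 × 0.9471 / 40300 × 0.7
    = 0.007892 m = 7.892 mm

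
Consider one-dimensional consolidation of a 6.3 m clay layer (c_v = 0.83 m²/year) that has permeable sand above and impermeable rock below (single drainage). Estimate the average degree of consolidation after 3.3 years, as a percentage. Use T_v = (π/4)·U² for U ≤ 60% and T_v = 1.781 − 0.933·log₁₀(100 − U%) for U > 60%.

Drainage path length: H_d = H = 6.3 m (single drainage).
T_v = c_v·t/H_d² = 0.83×3.3/6.3² = 0.06901.
T_v = 0.06901 corresponds to the U ≤ 60% branch:
U = √(4T_v/π) = 0.2964

U ≈ 29.6 %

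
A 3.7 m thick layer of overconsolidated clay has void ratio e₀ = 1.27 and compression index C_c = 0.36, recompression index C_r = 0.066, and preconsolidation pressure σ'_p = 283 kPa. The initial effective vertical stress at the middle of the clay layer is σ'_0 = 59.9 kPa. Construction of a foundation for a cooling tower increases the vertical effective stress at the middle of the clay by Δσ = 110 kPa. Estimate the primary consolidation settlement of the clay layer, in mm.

Final effective stress: σ'_f = 59.9 + 110 = 169.9 kPa.
σ'_f = 169.9 ≤ σ'_p = 283 kPa, so the clay remains overconsolidated and only the recompression index applies:
S_c = C_r·H/(1+e₀)·log₁₀(σ'_f/σ'_0) = 0.066×3.7/2.27×log₁₀(169.9/59.9)
    = 0.10758 × 0.45277 = 0.04871 m

S_c ≈ 48.7 mm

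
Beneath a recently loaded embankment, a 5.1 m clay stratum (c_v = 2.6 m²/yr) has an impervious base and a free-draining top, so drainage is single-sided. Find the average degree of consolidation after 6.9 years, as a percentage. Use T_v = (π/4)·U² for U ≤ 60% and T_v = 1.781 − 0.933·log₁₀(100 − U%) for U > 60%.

Drainage path length: H_d = H = 5.1 m (single drainage).
T_v = c_v·t/H_d² = 2.6×6.9/5.1² = 0.68973.
T_v = 0.68973 corresponds to the U > 60% branch:
U = 1 − 10^((1.781 − T_v)/0.933)/100 = 0.8522

U ≈ 85.2 %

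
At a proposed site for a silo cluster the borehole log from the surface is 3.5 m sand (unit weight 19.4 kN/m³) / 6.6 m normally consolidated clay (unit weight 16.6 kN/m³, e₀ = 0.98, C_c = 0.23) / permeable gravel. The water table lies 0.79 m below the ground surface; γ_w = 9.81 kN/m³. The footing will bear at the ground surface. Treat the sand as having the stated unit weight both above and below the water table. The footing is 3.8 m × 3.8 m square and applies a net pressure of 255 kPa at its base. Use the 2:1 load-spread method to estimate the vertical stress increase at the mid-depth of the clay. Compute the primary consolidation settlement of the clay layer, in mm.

S_c ≈ 138 mm

Mid-depth of clay below the ground surface: z = 3.5 + 6.6/2 = 6.8 m.
Total vertical stress at mid-clay: σ_v = 19.4×3.5 + 16.6×3.3 = 122.68 kPa.
Pore pressure: u = 9.81×(6.8 − 0.79) = 58.958 kPa.
Initial effective stress: σ'_0 = σ_v − u = 122.68 − 58.958 = 63.722 kPa.
Stress increase at mid-clay by the 2:1 spreading method:
Δσ = qBL/((B+z)(L+z)) = 255×3.8×3.8/((3.8+6.8)(3.8+6.8)) = 32.771 kPa
Final effective stress: σ'_f = σ'_0 + Δσ = 63.722 + 32.771 = 96.493 kPa.
Normally consolidated clay, so the full stress increment lies on the virgin compression line:
S_c = C_c·H/(1+e₀)·log₁₀(σ'_f/σ'_0) = 0.23×6.6/(1+0.98)×log₁₀(96.493/63.722)
    = 0.76667 × 0.18021 = 0.1382 m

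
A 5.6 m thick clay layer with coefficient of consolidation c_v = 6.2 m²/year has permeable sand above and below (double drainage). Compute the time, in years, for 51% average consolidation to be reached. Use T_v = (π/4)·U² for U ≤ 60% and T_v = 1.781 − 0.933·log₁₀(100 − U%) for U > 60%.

Drainage path length: H_d = H/2 = 2.8 m (double drainage).
U ≤ 60%: T_v = (π/4)·U² = (π/4)×0.51² = 0.20428.
t = T_v·H_d²/c_v = 0.20428×2.8²/6.2 = 0.2583 years.

t ≈ 0.258 years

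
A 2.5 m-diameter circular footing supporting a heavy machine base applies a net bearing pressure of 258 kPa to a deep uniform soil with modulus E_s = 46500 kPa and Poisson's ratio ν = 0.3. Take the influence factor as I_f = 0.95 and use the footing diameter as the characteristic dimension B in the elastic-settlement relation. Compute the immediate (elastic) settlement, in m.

S_e ≈ 0.012 m

Immediate (elastic) settlement: S_e = q·B·(1−ν²)/E_s · I_f.
S_e = 258 × 2.5 × (1 − 0.3²) / 46500 × 0.95
    = 258 × 2.5 × 0.91 / 46500 × 0.95
    = 0.01199 m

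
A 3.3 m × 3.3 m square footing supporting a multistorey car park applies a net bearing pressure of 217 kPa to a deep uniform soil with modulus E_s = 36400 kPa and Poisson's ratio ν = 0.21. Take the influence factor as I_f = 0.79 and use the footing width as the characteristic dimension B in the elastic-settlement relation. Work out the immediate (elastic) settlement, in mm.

S_e ≈ 14.9 mm

Immediate (elastic) settlement: S_e = q·B·(1−ν²)/E_s · I_f.
S_e = 217 × 3.3 × (1 − 0.21²) / 36400 × 0.79
    = 217 × 3.3 × 0.9559 / 36400 × 0.79
    = 0.01486 m = 14.86 mm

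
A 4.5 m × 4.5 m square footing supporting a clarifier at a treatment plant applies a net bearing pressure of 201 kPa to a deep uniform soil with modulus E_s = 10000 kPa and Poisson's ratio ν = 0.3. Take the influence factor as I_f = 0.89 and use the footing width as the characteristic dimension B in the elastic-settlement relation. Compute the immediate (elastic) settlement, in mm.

S_e ≈ 73.3 mm

Immediate (elastic) settlement: S_e = q·B·(1−ν²)/E_s · I_f.
S_e = 201 × 4.5 × (1 − 0.3²) / 10000 × 0.89
    = 201 × 4.5 × 0.91 / 10000 × 0.89
    = 0.07326 m = 73.26 mm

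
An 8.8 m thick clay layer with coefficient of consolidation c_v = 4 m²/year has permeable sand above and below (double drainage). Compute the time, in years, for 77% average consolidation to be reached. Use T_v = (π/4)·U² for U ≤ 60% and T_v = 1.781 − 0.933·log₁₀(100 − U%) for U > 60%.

t ≈ 2.47 years

Drainage path length: H_d = H/2 = 4.4 m (double drainage).
U > 60%: T_v = 1.781 − 0.933·log₁₀(100 − 77) = 0.51051.
t = T_v·H_d²/c_v = 0.51051×4.4²/4 = 2.471 years.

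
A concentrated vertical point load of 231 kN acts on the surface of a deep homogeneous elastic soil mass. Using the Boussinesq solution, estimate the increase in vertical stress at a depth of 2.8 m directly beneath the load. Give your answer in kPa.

Δσ_z ≈ 14.1 kPa

Boussinesq vertical stress below a point load on an elastic half-space:
Δσ_z = 3P/(2πz²) · [1 + (r/z)²]^(−5/2)
r/z = 0/2.8 = 0; [1+(r/z)²]^(−5/2) = 1.
Δσ_z = 3×231/(2π×2.8²) × 1 = 14.068 × 1 = 14.07 kPa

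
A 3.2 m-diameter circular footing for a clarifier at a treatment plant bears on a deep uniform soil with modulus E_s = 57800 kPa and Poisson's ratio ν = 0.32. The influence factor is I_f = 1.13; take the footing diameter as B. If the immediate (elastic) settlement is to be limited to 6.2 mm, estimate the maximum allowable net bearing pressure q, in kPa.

q ≈ 110 kPa

S_e = q·B·(1−ν²)/E_s · I_f  ⇒  q = S_e·E_s / (B·(1−ν²)·I_f).
q = 0.0062 × 57800 / (3.2 × 0.8976 × 1.13) = 110.4 kPa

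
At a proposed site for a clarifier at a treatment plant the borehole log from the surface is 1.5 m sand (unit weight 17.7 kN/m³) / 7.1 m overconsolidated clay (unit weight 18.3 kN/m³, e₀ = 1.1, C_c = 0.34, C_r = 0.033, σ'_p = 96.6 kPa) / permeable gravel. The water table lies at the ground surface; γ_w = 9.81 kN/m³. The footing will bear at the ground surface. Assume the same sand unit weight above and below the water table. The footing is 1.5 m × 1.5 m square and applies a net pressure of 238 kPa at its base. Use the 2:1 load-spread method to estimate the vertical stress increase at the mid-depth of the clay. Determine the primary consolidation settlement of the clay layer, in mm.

Mid-depth of clay below the ground surface: z = 1.5 + 7.1/2 = 5.05 m.
Total vertical stress at mid-clay: σ_v = 17.7×1.5 + 18.3×3.55 = 91.515 kPa.
Pore pressure: u = 9.81×(5.05 − 0) = 49.541 kPa.
Initial effective stress: σ'_0 = σ_v − u = 91.515 − 49.541 = 41.974 kPa.
Stress increase at mid-clay by the 2:1 spreading method:
Δσ = qBL/((B+z)(L+z)) = 238×1.5×1.5/((1.5+5.05)(1.5+5.05)) = 12.482 kPa
Final effective stress: σ'_f = 41.974 + 12.482 = 54.456 kPa.
σ'_f = 54.456 ≤ σ'_p = 96.6 kPa, so the clay remains overconsolidated and only the recompression index applies:
S_c = C_r·H/(1+e₀)·log₁₀(σ'_f/σ'_0) = 0.033×7.1/2.1×log₁₀(54.456/41.974)
    = 0.11157 × 0.11307 = 0.01262 m

S_c ≈ 12.6 mm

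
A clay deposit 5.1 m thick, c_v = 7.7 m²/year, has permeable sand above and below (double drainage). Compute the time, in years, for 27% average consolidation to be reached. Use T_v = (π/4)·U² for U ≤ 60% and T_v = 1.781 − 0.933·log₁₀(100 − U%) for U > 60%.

t ≈ 0.0484 years

Drainage path length: H_d = H/2 = 2.55 m (double drainage).
U ≤ 60%: T_v = (π/4)·U² = (π/4)×0.27² = 0.057256.
t = T_v·H_d²/c_v = 0.057256×2.55²/7.7 = 0.04835 years.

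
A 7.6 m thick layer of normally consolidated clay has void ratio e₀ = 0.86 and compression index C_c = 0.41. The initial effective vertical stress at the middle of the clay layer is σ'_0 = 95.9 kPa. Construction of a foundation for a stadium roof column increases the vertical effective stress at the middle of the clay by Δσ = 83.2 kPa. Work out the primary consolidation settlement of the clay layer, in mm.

S_c ≈ 454 mm

Final effective stress: σ'_f = σ'_0 + Δσ = 95.9 + 83.2 = 179.1 kPa.
Normally consolidated clay, so the full stress increment lies on the virgin compression line:
S_c = C_c·H/(1+e₀)·log₁₀(σ'_f/σ'_0) = 0.41×7.6/(1+0.86)×log₁₀(179.1/95.9)
    = 1.6753 × 0.27128 = 0.4545 m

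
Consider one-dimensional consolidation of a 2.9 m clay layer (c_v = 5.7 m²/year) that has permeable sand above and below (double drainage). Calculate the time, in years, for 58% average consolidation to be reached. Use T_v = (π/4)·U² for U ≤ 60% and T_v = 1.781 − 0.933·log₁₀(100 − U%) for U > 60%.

t ≈ 0.0975 years

Drainage path length: H_d = H/2 = 1.45 m (double drainage).
U ≤ 60%: T_v = (π/4)·U² = (π/4)×0.58² = 0.26421.
t = T_v·H_d²/c_v = 0.26421×1.45²/5.7 = 0.09746 years.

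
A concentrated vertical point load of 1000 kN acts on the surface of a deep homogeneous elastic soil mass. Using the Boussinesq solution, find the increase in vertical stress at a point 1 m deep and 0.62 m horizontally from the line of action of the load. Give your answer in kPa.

Δσ_z ≈ 212 kPa

Boussinesq vertical stress below a point load on an elastic half-space:
Δσ_z = 3P/(2πz²) · [1 + (r/z)²]^(−5/2)
r/z = 0.62/1 = 0.62; [1+(r/z)²]^(−5/2) = 0.44345.
Δσ_z = 3×1000/(2π×1²) × 0.44345 = 477.46 × 0.44345 = 211.7 kPa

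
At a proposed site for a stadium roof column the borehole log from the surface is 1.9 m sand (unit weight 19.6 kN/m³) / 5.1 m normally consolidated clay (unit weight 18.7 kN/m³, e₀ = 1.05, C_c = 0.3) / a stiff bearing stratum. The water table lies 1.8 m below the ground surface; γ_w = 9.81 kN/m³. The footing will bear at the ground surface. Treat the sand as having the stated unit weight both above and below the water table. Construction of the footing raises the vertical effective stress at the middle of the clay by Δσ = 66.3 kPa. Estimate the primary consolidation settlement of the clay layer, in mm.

S_c ≈ 244 mm

Mid-depth of clay below the ground surface: z = 1.9 + 5.1/2 = 4.45 m.
Total vertical stress at mid-clay: σ_v = 19.6×1.9 + 18.7×2.55 = 84.925 kPa.
Pore pressure: u = 9.81×(4.45 − 1.8) = 25.997 kPa.
Initial effective stress: σ'_0 = σ_v − u = 84.925 − 25.997 = 58.928 kPa.
Final effective stress: σ'_f = σ'_0 + Δσ = 58.928 + 66.3 = 125.23 kPa.
Normally consolidated clay, so the full stress increment lies on the virgin compression line:
S_c = C_c·H/(1+e₀)·log₁₀(σ'_f/σ'_0) = 0.3×5.1/(1+1.05)×log₁₀(125.23/58.928)
    = 0.74634 × 0.32739 = 0.2443 m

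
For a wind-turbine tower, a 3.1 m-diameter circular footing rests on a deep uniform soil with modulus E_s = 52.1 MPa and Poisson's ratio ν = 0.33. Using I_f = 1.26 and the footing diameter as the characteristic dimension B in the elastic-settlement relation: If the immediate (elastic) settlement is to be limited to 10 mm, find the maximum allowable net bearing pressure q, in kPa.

q ≈ 150 kPa

E_s = 52.1 MPa = 52100 kPa.
S_e = q·B·(1−ν²)/E_s · I_f  ⇒  q = S_e·E_s / (B·(1−ν²)·I_f).
q = 0.01 × 52100 / (3.1 × 0.8911 × 1.26) = 149.7 kPa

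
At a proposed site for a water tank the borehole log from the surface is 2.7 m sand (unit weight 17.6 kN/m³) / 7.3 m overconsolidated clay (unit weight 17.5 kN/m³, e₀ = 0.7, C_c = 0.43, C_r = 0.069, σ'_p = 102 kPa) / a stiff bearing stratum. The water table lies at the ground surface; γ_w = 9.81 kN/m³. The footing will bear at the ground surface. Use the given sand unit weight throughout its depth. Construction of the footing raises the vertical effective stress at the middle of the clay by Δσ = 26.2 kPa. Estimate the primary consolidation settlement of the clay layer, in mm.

S_c ≈ 55 mm

Mid-depth of clay below the ground surface: z = 2.7 + 7.3/2 = 6.35 m.
Total vertical stress at mid-clay: σ_v = 17.6×2.7 + 17.5×3.65 = 111.4 kPa.
Pore pressure: u = 9.81×(6.35 − 0) = 62.294 kPa.
Initial effective stress: σ'_0 = σ_v − u = 111.4 − 62.294 = 49.106 kPa.
Final effective stress: σ'_f = 49.106 + 26.2 = 75.306 kPa.
σ'_f = 75.306 ≤ σ'_p = 102 kPa, so the clay remains overconsolidated and only the recompression index applies:
S_c = C_r·H/(1+e₀)·log₁₀(σ'_f/σ'_0) = 0.069×7.3/1.7×log₁₀(75.306/49.106)
    = 0.29629 × 0.1857 = 0.05502 m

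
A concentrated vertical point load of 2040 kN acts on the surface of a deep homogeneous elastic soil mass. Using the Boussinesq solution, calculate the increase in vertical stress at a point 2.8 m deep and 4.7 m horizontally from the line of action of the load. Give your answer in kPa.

Boussinesq vertical stress below a point load on an elastic half-space:
Δσ_z = 3P/(2πz²) · [1 + (r/z)²]^(−5/2)
r/z = 4.7/2.8 = 1.6786; [1+(r/z)²]^(−5/2) = 0.035117.
Δσ_z = 3×2040/(2π×2.8²) × 0.035117 = 124.24 × 0.035117 = 4.363 kPa

Δσ_z ≈ 4.36 kPa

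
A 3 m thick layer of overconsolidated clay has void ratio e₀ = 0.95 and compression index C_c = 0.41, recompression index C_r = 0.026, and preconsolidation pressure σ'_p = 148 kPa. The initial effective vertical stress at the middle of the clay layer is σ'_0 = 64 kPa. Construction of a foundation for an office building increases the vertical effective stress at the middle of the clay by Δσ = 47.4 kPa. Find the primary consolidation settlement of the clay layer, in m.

S_c ≈ 0.00963 m

Final effective stress: σ'_f = 64 + 47.4 = 111.4 kPa.
σ'_f = 111.4 ≤ σ'_p = 148 kPa, so the clay remains overconsolidated and only the recompression index applies:
S_c = C_r·H/(1+e₀)·log₁₀(σ'_f/σ'_0) = 0.026×3/1.95×log₁₀(111.4/64)
    = 0.040001 × 0.24071 = 0.009629 m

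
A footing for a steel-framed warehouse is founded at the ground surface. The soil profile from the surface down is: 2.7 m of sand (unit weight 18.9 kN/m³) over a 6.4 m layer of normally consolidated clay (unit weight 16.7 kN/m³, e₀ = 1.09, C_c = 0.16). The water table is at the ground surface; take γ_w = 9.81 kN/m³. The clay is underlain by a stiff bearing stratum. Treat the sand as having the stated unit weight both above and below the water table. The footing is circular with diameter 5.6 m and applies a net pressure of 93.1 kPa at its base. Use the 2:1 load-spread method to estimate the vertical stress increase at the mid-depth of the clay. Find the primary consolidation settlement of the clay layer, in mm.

Mid-depth of clay below the ground surface: z = 2.7 + 6.4/2 = 5.9 m.
Total vertical stress at mid-clay: σ_v = 18.9×2.7 + 16.7×3.2 = 104.47 kPa.
Pore pressure: u = 9.81×(5.9 − 0) = 57.879 kPa.
Initial effective stress: σ'_0 = σ_v − u = 104.47 − 57.879 = 46.591 kPa.
Stress increase at mid-clay by the 2:1 spreading method:
Δσ ≈ qD²/(D+z)² = 93.1×5.6²/(5.6+5.9)² = 22.076 kPa
Final effective stress: σ'_f = σ'_0 + Δσ = 46.591 + 22.076 = 68.667 kPa.
Normally consolidated clay, so the full stress increment lies on the virgin compression line:
S_c = C_c·H/(1+e₀)·log₁₀(σ'_f/σ'_0) = 0.16×6.4/(1+1.09)×log₁₀(68.667/46.591)
    = 0.48995 × 0.16845 = 0.08253 m

S_c ≈ 82.5 mm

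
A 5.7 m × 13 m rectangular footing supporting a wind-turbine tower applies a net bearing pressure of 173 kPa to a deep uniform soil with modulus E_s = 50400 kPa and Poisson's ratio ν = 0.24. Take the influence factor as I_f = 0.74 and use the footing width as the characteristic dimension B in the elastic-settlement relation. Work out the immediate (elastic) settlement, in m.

S_e ≈ 0.0136 m

Immediate (elastic) settlement: S_e = q·B·(1−ν²)/E_s · I_f.
S_e = 173 × 5.7 × (1 − 0.24²) / 50400 × 0.74
    = 173 × 5.7 × 0.9424 / 50400 × 0.74
    = 0.01364 m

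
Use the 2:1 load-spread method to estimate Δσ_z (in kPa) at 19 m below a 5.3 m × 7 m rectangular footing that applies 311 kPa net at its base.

Δσ_z ≈ 18.3 kPa

By the 2:1 method the load spreads at 1 horizontal : 2 vertical, so at depth z the loaded area has grown by z in each plan dimension:
Δσ = qBL/((B+z)(L+z)) = 311×5.3×7/((5.3+19)(7+19)) = 18.262 kPa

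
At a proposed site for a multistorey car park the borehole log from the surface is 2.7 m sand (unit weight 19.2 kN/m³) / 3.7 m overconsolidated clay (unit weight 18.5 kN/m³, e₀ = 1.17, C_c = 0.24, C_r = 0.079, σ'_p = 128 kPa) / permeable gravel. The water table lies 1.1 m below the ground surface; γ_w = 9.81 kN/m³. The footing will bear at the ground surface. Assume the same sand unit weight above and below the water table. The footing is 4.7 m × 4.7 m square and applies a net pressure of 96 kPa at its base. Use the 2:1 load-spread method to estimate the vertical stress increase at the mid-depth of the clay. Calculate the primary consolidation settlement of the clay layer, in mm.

S_c ≈ 22.7 mm

Mid-depth of clay below the ground surface: z = 2.7 + 3.7/2 = 4.55 m.
Total vertical stress at mid-clay: σ_v = 19.2×2.7 + 18.5×1.85 = 86.065 kPa.
Pore pressure: u = 9.81×(4.55 − 1.1) = 33.845 kPa.
Initial effective stress: σ'_0 = σ_v − u = 86.065 − 33.845 = 52.22 kPa.
Stress increase at mid-clay by the 2:1 spreading method:
Δσ = qBL/((B+z)(L+z)) = 96×4.7×4.7/((4.7+4.55)(4.7+4.55)) = 24.785 kPa
Final effective stress: σ'_f = 52.22 + 24.785 = 77.005 kPa.
σ'_f = 77.005 ≤ σ'_p = 128 kPa, so the clay remains overconsolidated and only the recompression index applies:
S_c = C_r·H/(1+e₀)·log₁₀(σ'_f/σ'_0) = 0.079×3.7/2.17×log₁₀(77.005/52.22)
    = 0.1347 × 0.16868 = 0.02272 m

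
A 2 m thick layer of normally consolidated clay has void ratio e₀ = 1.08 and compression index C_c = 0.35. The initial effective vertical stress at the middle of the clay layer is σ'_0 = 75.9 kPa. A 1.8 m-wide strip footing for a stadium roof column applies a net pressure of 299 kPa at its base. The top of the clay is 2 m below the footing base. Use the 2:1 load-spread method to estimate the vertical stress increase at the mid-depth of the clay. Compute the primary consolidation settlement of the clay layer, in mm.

S_c ≈ 133 mm

Mid-depth of clay below the footing base: z = 2 + 2/2 = 3 m.
Stress increase at mid-clay by the 2:1 spreading method:
Δσ = qB/(B+z) = 299×1.8/(1.8+3) = 112.13 kPa
Final effective stress: σ'_f = σ'_0 + Δσ = 75.9 + 112.13 = 188.03 kPa.
Normally consolidated clay, so the full stress increment lies on the virgin compression line:
S_c = C_c·H/(1+e₀)·log₁₀(σ'_f/σ'_0) = 0.35×2/(1+1.08)×log₁₀(188.03/75.9)
    = 0.33654 × 0.39399 = 0.1326 m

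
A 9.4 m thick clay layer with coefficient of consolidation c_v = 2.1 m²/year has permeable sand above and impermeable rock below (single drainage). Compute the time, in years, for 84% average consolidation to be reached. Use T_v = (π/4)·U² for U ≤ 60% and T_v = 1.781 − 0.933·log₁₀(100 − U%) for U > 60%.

t ≈ 27.7 years

Drainage path length: H_d = H = 9.4 m (single drainage).
U > 60%: T_v = 1.781 − 0.933·log₁₀(100 − 84) = 0.65756.
t = T_v·H_d²/c_v = 0.65756×9.4²/2.1 = 27.67 years.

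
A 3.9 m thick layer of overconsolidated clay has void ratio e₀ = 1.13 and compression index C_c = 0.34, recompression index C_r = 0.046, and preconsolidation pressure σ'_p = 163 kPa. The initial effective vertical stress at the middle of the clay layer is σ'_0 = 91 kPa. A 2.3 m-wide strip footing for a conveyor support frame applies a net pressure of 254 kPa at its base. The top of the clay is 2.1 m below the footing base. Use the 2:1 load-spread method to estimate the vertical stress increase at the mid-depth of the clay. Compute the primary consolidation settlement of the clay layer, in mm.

S_c ≈ 52.6 mm

Mid-depth of clay below the footing base: z = 2.1 + 3.9/2 = 4.05 m.
Stress increase at mid-clay by the 2:1 spreading method:
Δσ = qB/(B+z) = 254×2.3/(2.3+4.05) = 92 kPa
Final effective stress: σ'_f = 91 + 92 = 183 kPa.
σ'_f = 183 > σ'_p = 163 kPa, so the stress path crosses the preconsolidation pressure — recompression up to σ'_p, then virgin compression beyond:
S_c = H/(1+e₀)·[C_r·log₁₀(σ'_p/σ'_0) + C_c·log₁₀(σ'_f/σ'_p)]
    = 3.9/2.13 × [0.046×log₁₀(163/91) + 0.34×log₁₀(183/163)]
    = 1.831 × [0.011645 + 0.01709] = 0.05261 m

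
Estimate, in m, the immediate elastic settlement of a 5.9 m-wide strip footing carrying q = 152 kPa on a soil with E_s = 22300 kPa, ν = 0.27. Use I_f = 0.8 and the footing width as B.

Immediate (elastic) settlement: S_e = q·B·(1−ν²)/E_s · I_f.
S_e = 152 × 5.9 × (1 − 0.27²) / 22300 × 0.8
    = 152 × 5.9 × 0.9271 / 22300 × 0.8
    = 0.02983 m

S_e ≈ 0.0298 m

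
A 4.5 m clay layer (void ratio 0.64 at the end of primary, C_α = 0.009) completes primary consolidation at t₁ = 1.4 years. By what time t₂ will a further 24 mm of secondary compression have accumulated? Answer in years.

S_s = C_α·H/(1+e_p)·log₁₀(t₂/t₁) ⇒ log₁₀(t₂/t₁) = S_s·(1+e_p)/(C_α·H).
log₁₀(t₂/t₁) = 0.024 × (1+0.64) / (0.009×4.5) = 0.9719
t₂ = t₁ × 10^0.9719 = 1.4 × 9.372 = 13.12 years

t₂ ≈ 13.1 years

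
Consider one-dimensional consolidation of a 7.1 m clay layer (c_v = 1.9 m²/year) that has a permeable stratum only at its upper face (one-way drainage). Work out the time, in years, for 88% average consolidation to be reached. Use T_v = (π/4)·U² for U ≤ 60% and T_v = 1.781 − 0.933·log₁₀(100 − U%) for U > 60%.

t ≈ 20.5 years

Drainage path length: H_d = H = 7.1 m (single drainage).
U > 60%: T_v = 1.781 − 0.933·log₁₀(100 − 88) = 0.77412.
t = T_v·H_d²/c_v = 0.77412×7.1²/1.9 = 20.54 years.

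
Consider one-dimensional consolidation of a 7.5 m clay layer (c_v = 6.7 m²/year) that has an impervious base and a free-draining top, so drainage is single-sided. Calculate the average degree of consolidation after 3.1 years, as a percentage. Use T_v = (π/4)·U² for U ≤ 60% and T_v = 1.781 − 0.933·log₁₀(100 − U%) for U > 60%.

U ≈ 67.4 %

Drainage path length: H_d = H = 7.5 m (single drainage).
T_v = c_v·t/H_d² = 6.7×3.1/7.5² = 0.36924.
T_v = 0.36924 corresponds to the U > 60% branch:
U = 1 − 10^((1.781 − T_v)/0.933)/100 = 0.6741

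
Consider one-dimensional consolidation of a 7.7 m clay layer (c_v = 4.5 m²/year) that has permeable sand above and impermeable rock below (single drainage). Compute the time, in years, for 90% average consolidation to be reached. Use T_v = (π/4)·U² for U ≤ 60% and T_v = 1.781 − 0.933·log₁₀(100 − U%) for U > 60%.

t ≈ 11.2 years

Drainage path length: H_d = H = 7.7 m (single drainage).
U > 60%: T_v = 1.781 − 0.933·log₁₀(100 − 90) = 0.848.
t = T_v·H_d²/c_v = 0.848×7.7²/4.5 = 11.17 years.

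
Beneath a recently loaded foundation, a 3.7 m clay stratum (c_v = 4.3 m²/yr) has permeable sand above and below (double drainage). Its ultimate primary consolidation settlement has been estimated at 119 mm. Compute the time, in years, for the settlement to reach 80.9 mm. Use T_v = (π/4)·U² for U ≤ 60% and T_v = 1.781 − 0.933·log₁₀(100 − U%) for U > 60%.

Drainage path length: H_d = H/2 = 1.85 m (double drainage).
U = S(t)/S_ult = 80.9/119 = 0.6798.
U > 60%: T_v = 1.781 − 0.933·log₁₀(100 − 67.983) = 0.37648.
t = T_v·H_d²/c_v = 0.37648×1.85²/4.3 = 0.2997 years.

t ≈ 0.3 years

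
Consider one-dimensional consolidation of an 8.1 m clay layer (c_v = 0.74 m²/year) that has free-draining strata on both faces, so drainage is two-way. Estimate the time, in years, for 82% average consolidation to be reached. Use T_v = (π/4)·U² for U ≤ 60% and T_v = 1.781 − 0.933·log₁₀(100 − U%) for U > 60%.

Drainage path length: H_d = H/2 = 4.05 m (double drainage).
U > 60%: T_v = 1.781 − 0.933·log₁₀(100 − 82) = 0.60983.
t = T_v·H_d²/c_v = 0.60983×4.05²/0.74 = 13.52 years.

t ≈ 13.5 years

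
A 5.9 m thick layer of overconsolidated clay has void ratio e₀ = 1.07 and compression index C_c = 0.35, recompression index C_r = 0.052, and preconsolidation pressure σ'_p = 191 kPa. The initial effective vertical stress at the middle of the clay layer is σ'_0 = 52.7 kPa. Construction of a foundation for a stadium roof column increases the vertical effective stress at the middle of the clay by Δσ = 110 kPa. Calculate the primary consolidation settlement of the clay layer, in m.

S_c ≈ 0.0726 m

Final effective stress: σ'_f = 52.7 + 110 = 162.7 kPa.
σ'_f = 162.7 ≤ σ'_p = 191 kPa, so the clay remains overconsolidated and only the recompression index applies:
S_c = C_r·H/(1+e₀)·log₁₀(σ'_f/σ'_0) = 0.052×5.9/2.07×log₁₀(162.7/52.7)
    = 0.14821 × 0.48958 = 0.07256 m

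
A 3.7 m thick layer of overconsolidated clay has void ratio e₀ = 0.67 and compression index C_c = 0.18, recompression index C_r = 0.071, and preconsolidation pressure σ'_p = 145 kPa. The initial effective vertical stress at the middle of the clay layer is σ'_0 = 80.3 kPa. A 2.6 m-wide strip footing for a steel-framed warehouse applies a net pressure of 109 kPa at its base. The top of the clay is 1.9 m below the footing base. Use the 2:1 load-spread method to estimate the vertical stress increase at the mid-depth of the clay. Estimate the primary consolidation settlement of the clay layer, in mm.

Mid-depth of clay below the footing base: z = 1.9 + 3.7/2 = 3.75 m.
Stress increase at mid-clay by the 2:1 spreading method:
Δσ = qB/(B+z) = 109×2.6/(2.6+3.75) = 44.63 kPa
Final effective stress: σ'_f = 80.3 + 44.63 = 124.93 kPa.
σ'_f = 124.93 ≤ σ'_p = 145 kPa, so the clay remains overconsolidated and only the recompression index applies:
S_c = C_r·H/(1+e₀)·log₁₀(σ'_f/σ'_0) = 0.071×3.7/1.67×log₁₀(124.93/80.3)
    = 0.15731 × 0.19195 = 0.0302 m

S_c ≈ 30.2 mm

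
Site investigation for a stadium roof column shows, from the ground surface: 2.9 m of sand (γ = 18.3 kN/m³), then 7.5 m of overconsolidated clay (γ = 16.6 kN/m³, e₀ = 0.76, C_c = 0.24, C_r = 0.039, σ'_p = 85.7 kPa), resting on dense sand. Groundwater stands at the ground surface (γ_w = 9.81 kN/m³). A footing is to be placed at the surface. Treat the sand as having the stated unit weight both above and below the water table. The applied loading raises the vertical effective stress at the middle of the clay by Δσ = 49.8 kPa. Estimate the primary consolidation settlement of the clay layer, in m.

S_c ≈ 0.107 m

Mid-depth of clay below the ground surface: z = 2.9 + 7.5/2 = 6.65 m.
Total vertical stress at mid-clay: σ_v = 18.3×2.9 + 16.6×3.75 = 115.32 kPa.
Pore pressure: u = 9.81×(6.65 − 0) = 65.237 kPa.
Initial effective stress: σ'_0 = σ_v − u = 115.32 − 65.237 = 50.083 kPa.
Final effective stress: σ'_f = 50.083 + 49.8 = 99.883 kPa.
σ'_f = 99.883 > σ'_p = 85.7 kPa, so the stress path crosses the preconsolidation pressure — recompression up to σ'_p, then virgin compression beyond:
S_c = H/(1+e₀)·[C_r·log₁₀(σ'_p/σ'_0) + C_c·log₁₀(σ'_f/σ'_p)]
    = 7.5/1.76 × [0.039×log₁₀(85.7/50.083) + 0.24×log₁₀(99.883/85.7)]
    = 4.2614 × [0.0090983 + 0.015963] = 0.1068 m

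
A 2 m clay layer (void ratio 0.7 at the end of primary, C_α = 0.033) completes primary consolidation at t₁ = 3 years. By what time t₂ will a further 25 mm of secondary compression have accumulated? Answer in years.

S_s = C_α·H/(1+e_p)·log₁₀(t₂/t₁) ⇒ log₁₀(t₂/t₁) = S_s·(1+e_p)/(C_α·H).
log₁₀(t₂/t₁) = 0.025 × (1+0.7) / (0.033×2) = 0.6439
t₂ = t₁ × 10^0.6439 = 3 × 4.405 = 13.21 years

t₂ ≈ 13.2 years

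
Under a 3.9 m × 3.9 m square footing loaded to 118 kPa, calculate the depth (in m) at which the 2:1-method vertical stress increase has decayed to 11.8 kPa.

z ≈ 8.43 m

2:1 spreading — at depth z the loaded area has grown by z in each plan dimension:
qB²/(B+z)² = Δσ_z ⇒ z = B(√(q/Δσ_z) − 1) = 3.9×(√(118/11.8) − 1) = 8.433 m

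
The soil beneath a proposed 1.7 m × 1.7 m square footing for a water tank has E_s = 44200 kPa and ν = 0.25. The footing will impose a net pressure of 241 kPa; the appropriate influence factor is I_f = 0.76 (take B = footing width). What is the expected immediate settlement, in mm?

S_e ≈ 6.6 mm

Immediate (elastic) settlement: S_e = q·B·(1−ν²)/E_s · I_f.
S_e = 241 × 1.7 × (1 − 0.25²) / 44200 × 0.76
    = 241 × 1.7 × 0.9375 / 44200 × 0.76
    = 0.006604 m = 6.604 mm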